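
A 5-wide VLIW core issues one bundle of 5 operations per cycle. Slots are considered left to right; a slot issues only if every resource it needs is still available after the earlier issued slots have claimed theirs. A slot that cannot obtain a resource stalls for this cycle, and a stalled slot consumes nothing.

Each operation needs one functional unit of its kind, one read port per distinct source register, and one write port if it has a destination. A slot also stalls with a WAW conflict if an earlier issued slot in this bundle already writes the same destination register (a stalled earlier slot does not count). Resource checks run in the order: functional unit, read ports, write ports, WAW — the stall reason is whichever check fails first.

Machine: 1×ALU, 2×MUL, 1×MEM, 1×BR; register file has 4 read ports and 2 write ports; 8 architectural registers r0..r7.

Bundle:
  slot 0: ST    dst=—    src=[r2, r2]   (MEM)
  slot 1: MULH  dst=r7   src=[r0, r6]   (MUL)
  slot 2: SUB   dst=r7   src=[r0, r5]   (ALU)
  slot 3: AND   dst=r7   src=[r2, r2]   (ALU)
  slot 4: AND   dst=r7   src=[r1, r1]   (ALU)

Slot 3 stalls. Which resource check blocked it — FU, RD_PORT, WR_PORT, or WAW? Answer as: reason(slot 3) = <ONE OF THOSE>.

reason(slot 3) = WAW

slot 0 (MEM): ISSUE — free A1,Mu2,Ld0,B1 rp3 wp2
slot 1 (MUL): ISSUE — free A1,Mu1,Ld0,B1 rp1 wp1
slot 2 (ALU): stall RD_PORT — free A1,Mu1,Ld0,B1 rp1 wp1
slot 3 (ALU): stall WAW — free A1,Mu1,Ld0,B1 rp1 wp1
slot 4 (ALU): stall WAW — free A1,Mu1,Ld0,B1 rp1 wp1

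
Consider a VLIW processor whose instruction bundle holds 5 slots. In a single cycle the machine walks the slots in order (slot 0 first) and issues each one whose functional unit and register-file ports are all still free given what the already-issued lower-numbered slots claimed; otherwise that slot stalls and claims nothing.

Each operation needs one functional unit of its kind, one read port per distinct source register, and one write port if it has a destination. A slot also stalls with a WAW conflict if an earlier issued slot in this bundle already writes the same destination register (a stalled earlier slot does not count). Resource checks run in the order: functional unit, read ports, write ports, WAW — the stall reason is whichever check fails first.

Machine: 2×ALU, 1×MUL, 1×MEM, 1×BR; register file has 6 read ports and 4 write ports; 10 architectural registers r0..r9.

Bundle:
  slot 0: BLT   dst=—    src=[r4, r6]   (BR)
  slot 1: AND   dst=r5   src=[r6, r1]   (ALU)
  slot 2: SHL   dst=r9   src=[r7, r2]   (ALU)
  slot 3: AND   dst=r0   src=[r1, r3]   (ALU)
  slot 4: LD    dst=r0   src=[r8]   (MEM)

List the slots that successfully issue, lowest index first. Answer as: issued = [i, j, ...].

issued = [0, 1, 2]

slot 0 (BR): ISSUE — free A2,Mu1,Ld1,B0 rp4 wp4
slot 1 (ALU): ISSUE — free A1,Mu1,Ld1,B0 rp2 wp3
slot 2 (ALU): ISSUE — free A0,Mu1,Ld1,B0 rp0 wp2
slot 3 (ALU): stall FU — free A0,Mu1,Ld1,B0 rp0 wp2
slot 4 (MEM): stall RD_PORT — free A0,Mu1,Ld1,B0 rp0 wp2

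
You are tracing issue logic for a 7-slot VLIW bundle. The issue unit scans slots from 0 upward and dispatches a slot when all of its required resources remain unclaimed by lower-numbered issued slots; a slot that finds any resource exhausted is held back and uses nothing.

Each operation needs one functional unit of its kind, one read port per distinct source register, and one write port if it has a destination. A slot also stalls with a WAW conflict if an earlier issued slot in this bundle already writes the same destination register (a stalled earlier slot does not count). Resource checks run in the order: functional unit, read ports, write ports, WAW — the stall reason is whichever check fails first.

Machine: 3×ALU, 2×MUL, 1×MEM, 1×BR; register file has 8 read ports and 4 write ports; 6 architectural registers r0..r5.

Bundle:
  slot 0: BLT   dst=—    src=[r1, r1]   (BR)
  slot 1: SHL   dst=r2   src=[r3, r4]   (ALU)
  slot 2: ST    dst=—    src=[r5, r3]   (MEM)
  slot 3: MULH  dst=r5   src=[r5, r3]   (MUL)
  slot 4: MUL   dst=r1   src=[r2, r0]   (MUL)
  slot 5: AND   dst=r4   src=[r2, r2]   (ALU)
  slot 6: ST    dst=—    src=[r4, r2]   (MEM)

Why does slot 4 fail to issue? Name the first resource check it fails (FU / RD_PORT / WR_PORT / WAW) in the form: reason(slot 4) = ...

[0] BR needs rd=1 wr=0: ok; after: ALU=3 MUL=2 MEM=1 BR=0, R=7, W=4
[1] ALU needs rd=2 wr=1: ok; after: ALU=2 MUL=2 MEM=1 BR=0, R=5, W=3
[2] MEM needs rd=2 wr=0: ok; after: ALU=2 MUL=2 MEM=0 BR=0, R=3, W=3
[3] MUL needs rd=2 wr=1: ok; after: ALU=2 MUL=1 MEM=0 BR=0, R=1, W=2
[4] MUL needs rd=2 wr=1: RD_PORT; after: ALU=2 MUL=1 MEM=0 BR=0, R=1, W=2
[5] ALU needs rd=1 wr=1: ok; after: ALU=1 MUL=1 MEM=0 BR=0, R=0, W=1
[6] MEM needs rd=2 wr=0: FU; after: ALU=1 MUL=1 MEM=0 BR=0, R=0, W=1

reason(slot 4) = RD_PORT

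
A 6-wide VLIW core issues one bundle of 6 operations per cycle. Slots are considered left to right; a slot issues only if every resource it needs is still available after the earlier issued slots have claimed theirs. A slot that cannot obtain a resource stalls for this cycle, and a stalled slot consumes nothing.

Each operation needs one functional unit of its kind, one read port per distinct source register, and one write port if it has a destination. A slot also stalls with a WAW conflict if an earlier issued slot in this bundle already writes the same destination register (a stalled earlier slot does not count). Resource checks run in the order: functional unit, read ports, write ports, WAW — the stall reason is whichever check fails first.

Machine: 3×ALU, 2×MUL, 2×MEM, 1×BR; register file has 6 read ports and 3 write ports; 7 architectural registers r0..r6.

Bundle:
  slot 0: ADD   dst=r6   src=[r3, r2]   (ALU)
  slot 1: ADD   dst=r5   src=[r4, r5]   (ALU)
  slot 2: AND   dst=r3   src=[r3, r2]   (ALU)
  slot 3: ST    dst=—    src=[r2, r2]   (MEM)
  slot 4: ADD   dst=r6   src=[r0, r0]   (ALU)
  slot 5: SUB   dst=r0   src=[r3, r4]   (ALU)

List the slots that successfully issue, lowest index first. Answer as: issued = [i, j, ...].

  0. ALU→r6 ⇒ go  {2A/2Mu/2Ld/1B | 4r 2w}
  1. ALU→r5 ⇒ go  {1A/2Mu/2Ld/1B | 2r 1w}
  2. ALU→r3 ⇒ go  {0A/2Mu/2Ld/1B | 0r 0w}
  3. MEM ⇒ no(RD_PORT)  {0A/2Mu/2Ld/1B | 0r 0w}
  4. ALU→r6 ⇒ no(FU)  {0A/2Mu/2Ld/1B | 0r 0w}
  5. ALU→r0 ⇒ no(FU)  {0A/2Mu/2Ld/1B | 0r 0w}

issued = [0, 1, 2]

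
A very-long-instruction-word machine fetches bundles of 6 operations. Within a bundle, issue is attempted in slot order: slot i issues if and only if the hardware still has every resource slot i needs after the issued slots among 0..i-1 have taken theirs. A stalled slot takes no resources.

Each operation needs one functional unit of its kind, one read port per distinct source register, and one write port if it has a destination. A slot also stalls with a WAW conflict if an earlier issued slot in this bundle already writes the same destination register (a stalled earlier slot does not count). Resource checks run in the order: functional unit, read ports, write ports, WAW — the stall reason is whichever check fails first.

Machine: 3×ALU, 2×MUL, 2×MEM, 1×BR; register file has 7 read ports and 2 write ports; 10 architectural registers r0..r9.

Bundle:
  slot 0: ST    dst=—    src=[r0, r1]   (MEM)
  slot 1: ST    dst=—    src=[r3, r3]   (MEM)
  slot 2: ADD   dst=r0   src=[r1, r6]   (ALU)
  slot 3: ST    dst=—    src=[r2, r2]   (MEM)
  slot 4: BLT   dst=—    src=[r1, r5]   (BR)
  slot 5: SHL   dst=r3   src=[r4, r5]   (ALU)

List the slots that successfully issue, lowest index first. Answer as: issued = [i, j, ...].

[0] MEM needs rd=2 wr=0: ok; after: ALU=3 MUL=2 MEM=1 BR=1, R=5, W=2
[1] MEM needs rd=1 wr=0: ok; after: ALU=3 MUL=2 MEM=0 BR=1, R=4, W=2
[2] ALU needs rd=2 wr=1: ok; after: ALU=2 MUL=2 MEM=0 BR=1, R=2, W=1
[3] MEM needs rd=1 wr=0: FU; after: ALU=2 MUL=2 MEM=0 BR=1, R=2, W=1
[4] BR needs rd=2 wr=0: ok; after: ALU=2 MUL=2 MEM=0 BR=0, R=0, W=1
[5] ALU needs rd=2 wr=1: RD_PORT; after: ALU=2 MUL=2 MEM=0 BR=0, R=0, W=1

issued = [0, 1, 2, 4]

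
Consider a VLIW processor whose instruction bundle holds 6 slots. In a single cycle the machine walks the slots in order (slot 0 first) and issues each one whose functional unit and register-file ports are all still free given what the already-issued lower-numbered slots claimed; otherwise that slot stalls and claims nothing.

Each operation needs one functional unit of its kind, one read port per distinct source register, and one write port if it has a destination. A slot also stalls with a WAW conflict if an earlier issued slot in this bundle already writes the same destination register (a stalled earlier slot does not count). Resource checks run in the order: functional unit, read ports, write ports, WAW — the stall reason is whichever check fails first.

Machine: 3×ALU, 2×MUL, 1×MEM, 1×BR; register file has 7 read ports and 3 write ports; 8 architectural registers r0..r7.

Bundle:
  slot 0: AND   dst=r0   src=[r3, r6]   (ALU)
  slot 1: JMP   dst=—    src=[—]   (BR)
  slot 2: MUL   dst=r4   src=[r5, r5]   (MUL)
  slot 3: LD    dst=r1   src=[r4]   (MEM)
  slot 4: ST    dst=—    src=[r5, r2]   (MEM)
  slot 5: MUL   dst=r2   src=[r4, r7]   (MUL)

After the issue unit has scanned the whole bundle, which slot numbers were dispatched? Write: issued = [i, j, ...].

  0. ALU→r0 ⇒ go  {2A/2Mu/1Ld/1B | 5r 2w}
  1. BR ⇒ go  {2A/2Mu/1Ld/0B | 5r 2w}
  2. MUL→r4 ⇒ go  {2A/1Mu/1Ld/0B | 4r 1w}
  3. MEM→r1 ⇒ go  {2A/1Mu/0Ld/0B | 3r 0w}
  4. MEM ⇒ no(FU)  {2A/1Mu/0Ld/0B | 3r 0w}
  5. MUL→r2 ⇒ no(WR_PORT)  {2A/1Mu/0Ld/0B | 3r 0w}

issued = [0, 1, 2, 3]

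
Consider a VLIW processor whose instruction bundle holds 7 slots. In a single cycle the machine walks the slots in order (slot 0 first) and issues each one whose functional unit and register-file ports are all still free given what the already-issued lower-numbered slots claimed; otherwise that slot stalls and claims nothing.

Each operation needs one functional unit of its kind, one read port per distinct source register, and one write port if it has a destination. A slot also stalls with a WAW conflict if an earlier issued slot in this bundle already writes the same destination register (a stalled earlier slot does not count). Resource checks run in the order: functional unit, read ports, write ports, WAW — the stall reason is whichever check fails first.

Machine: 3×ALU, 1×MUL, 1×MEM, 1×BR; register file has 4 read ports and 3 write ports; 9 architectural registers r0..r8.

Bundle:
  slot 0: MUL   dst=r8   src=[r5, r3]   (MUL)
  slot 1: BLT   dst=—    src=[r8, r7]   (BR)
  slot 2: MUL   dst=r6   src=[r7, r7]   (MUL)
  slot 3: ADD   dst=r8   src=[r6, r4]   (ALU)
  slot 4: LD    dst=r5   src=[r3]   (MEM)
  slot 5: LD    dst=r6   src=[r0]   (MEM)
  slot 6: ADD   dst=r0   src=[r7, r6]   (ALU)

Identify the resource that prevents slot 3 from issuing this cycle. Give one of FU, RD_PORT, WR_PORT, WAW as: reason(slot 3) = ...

#0 MUL src=r5,r3 dispatched  <A:3 Mu:0 Ld:1 B:1 rd:2 wr:2>
#1 BR src=r8,r7 dispatched  <A:3 Mu:0 Ld:1 B:0 rd:0 wr:2>
#2 MUL src=r7,r7 held:FU  <A:3 Mu:0 Ld:1 B:0 rd:0 wr:2>
#3 ALU src=r6,r4 held:RD_PORT  <A:3 Mu:0 Ld:1 B:0 rd:0 wr:2>
#4 MEM src=r3 held:RD_PORT  <A:3 Mu:0 Ld:1 B:0 rd:0 wr:2>
#5 MEM src=r0 held:RD_PORT  <A:3 Mu:0 Ld:1 B:0 rd:0 wr:2>
#6 ALU src=r7,r6 held:RD_PORT  <A:3 Mu:0 Ld:1 B:0 rd:0 wr:2>

reason(slot 3) = RD_PORT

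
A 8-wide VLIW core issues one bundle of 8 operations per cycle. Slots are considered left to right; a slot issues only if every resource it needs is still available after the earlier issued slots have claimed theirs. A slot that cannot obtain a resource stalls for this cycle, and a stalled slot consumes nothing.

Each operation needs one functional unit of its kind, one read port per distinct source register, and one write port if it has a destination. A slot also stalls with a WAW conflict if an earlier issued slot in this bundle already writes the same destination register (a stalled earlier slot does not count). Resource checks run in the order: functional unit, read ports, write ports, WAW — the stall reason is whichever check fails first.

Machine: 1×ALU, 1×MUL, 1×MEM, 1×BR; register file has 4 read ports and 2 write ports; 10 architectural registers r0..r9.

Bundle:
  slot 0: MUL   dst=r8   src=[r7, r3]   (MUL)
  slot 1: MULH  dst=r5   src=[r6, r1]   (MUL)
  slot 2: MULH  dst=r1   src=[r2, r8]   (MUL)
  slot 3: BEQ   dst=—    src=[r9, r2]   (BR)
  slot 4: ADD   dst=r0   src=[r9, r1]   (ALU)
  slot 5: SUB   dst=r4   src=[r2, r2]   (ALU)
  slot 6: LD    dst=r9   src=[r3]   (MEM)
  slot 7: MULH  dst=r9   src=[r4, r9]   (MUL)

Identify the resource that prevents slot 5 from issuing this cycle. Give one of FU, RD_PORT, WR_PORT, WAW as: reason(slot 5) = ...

reason(slot 5) = RD_PORT

[0] MUL needs rd=2 wr=1: ok; after: ALU=1 MUL=0 MEM=1 BR=1, R=2, W=1
[1] MUL needs rd=2 wr=1: FU; after: ALU=1 MUL=0 MEM=1 BR=1, R=2, W=1
[2] MUL needs rd=2 wr=1: FU; after: ALU=1 MUL=0 MEM=1 BR=1, R=2, W=1
[3] BR needs rd=2 wr=0: ok; after: ALU=1 MUL=0 MEM=1 BR=0, R=0, W=1
[4] ALU needs rd=2 wr=1: RD_PORT; after: ALU=1 MUL=0 MEM=1 BR=0, R=0, W=1
[5] ALU needs rd=1 wr=1: RD_PORT; after: ALU=1 MUL=0 MEM=1 BR=0, R=0, W=1
[6] MEM needs rd=1 wr=1: RD_PORT; after: ALU=1 MUL=0 MEM=1 BR=0, R=0, W=1
[7] MUL needs rd=2 wr=1: FU; after: ALU=1 MUL=0 MEM=1 BR=0, R=0, W=1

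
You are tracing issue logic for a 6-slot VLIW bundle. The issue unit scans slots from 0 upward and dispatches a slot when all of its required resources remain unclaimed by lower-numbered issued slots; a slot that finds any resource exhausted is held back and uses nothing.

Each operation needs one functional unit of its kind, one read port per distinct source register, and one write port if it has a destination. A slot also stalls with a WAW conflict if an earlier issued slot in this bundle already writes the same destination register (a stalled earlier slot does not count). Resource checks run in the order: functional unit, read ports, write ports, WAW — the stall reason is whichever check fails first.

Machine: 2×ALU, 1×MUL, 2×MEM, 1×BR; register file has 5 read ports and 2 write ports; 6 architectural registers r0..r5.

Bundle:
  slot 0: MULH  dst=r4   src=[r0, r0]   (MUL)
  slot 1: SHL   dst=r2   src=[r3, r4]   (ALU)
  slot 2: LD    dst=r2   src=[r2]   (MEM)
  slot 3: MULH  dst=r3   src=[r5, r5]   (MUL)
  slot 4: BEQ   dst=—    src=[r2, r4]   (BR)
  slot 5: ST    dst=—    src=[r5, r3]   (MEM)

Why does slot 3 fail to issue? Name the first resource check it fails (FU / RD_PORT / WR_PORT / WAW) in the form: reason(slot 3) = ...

#0 MUL src=r0,r0 dispatched  <A:2 Mu:0 Ld:2 B:1 rd:4 wr:1>
#1 ALU src=r3,r4 dispatched  <A:1 Mu:0 Ld:2 B:1 rd:2 wr:0>
#2 MEM src=r2 held:WR_PORT  <A:1 Mu:0 Ld:2 B:1 rd:2 wr:0>
#3 MUL src=r5,r5 held:FU  <A:1 Mu:0 Ld:2 B:1 rd:2 wr:0>
#4 BR src=r2,r4 dispatched  <A:1 Mu:0 Ld:2 B:0 rd:0 wr:0>
#5 MEM src=r5,r3 held:RD_PORT  <A:1 Mu:0 Ld:2 B:0 rd:0 wr:0>

reason(slot 3) = FU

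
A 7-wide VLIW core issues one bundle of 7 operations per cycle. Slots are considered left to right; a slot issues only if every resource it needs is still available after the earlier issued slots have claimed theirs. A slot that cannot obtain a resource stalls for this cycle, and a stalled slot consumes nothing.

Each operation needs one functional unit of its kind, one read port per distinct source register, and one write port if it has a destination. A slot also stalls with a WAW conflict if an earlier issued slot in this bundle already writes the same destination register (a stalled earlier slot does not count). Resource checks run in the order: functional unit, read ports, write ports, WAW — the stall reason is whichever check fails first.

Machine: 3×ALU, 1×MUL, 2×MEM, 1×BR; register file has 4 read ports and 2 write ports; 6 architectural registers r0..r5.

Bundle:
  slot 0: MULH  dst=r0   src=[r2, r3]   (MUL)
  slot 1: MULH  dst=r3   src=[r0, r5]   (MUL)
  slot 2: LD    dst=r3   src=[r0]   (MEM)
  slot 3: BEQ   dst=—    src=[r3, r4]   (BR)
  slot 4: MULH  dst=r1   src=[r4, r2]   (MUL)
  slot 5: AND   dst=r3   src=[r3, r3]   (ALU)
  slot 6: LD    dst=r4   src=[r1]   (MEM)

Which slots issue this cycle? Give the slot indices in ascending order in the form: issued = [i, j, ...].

#0 MUL src=r2,r3 dispatched  <A:3 Mu:0 Ld:2 B:1 rd:2 wr:1>
#1 MUL src=r0,r5 held:FU  <A:3 Mu:0 Ld:2 B:1 rd:2 wr:1>
#2 MEM src=r0 dispatched  <A:3 Mu:0 Ld:1 B:1 rd:1 wr:0>
#3 BR src=r3,r4 held:RD_PORT  <A:3 Mu:0 Ld:1 B:1 rd:1 wr:0>
#4 MUL src=r4,r2 held:FU  <A:3 Mu:0 Ld:1 B:1 rd:1 wr:0>
#5 ALU src=r3,r3 held:WR_PORT  <A:3 Mu:0 Ld:1 B:1 rd:1 wr:0>
#6 MEM src=r1 held:WR_PORT  <A:3 Mu:0 Ld:1 B:1 rd:1 wr:0>

issued = [0, 2]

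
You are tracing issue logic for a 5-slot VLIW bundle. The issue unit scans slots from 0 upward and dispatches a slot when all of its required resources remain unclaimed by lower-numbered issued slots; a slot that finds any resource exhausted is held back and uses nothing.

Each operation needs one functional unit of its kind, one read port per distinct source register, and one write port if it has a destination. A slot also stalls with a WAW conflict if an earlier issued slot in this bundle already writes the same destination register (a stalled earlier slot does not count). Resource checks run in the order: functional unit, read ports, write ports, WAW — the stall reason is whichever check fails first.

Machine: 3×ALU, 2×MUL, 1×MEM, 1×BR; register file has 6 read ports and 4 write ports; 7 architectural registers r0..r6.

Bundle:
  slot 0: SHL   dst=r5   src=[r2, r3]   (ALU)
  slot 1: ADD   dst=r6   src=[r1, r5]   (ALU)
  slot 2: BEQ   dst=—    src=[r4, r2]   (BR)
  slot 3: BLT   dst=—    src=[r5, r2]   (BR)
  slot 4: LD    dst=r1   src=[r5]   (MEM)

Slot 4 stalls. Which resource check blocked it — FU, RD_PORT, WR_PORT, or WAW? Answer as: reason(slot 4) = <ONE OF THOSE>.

reason(slot 4) = RD_PORT

#0 ALU src=r2,r3 dispatched  <A:2 Mu:2 Ld:1 B:1 rd:4 wr:3>
#1 ALU src=r1,r5 dispatched  <A:1 Mu:2 Ld:1 B:1 rd:2 wr:2>
#2 BR src=r4,r2 dispatched  <A:1 Mu:2 Ld:1 B:0 rd:0 wr:2>
#3 BR src=r5,r2 held:FU  <A:1 Mu:2 Ld:1 B:0 rd:0 wr:2>
#4 MEM src=r5 held:RD_PORT  <A:1 Mu:2 Ld:1 B:0 rd:0 wr:2>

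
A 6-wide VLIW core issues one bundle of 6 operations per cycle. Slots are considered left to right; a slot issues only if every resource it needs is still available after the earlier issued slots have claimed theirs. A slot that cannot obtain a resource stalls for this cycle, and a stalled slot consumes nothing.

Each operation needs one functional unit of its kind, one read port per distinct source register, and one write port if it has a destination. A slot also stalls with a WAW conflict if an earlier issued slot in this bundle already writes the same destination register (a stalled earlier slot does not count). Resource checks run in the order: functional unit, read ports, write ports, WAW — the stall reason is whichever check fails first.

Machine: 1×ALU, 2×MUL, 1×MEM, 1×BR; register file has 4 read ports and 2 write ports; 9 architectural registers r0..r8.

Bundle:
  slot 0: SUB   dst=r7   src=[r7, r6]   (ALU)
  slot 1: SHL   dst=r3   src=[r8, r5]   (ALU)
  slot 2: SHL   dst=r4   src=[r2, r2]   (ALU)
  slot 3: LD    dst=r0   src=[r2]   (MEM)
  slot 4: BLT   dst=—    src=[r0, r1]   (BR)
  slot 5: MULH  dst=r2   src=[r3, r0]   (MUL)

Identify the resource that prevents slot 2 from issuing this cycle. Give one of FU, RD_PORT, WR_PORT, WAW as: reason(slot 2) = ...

#0 ALU src=r7,r6 dispatched  <A:0 Mu:2 Ld:1 B:1 rd:2 wr:1>
#1 ALU src=r8,r5 held:FU  <A:0 Mu:2 Ld:1 B:1 rd:2 wr:1>
#2 ALU src=r2,r2 held:FU  <A:0 Mu:2 Ld:1 B:1 rd:2 wr:1>
#3 MEM src=r2 dispatched  <A:0 Mu:2 Ld:0 B:1 rd:1 wr:0>
#4 BR src=r0,r1 held:RD_PORT  <A:0 Mu:2 Ld:0 B:1 rd:1 wr:0>
#5 MUL src=r3,r0 held:RD_PORT  <A:0 Mu:2 Ld:0 B:1 rd:1 wr:0>

reason(slot 2) = FU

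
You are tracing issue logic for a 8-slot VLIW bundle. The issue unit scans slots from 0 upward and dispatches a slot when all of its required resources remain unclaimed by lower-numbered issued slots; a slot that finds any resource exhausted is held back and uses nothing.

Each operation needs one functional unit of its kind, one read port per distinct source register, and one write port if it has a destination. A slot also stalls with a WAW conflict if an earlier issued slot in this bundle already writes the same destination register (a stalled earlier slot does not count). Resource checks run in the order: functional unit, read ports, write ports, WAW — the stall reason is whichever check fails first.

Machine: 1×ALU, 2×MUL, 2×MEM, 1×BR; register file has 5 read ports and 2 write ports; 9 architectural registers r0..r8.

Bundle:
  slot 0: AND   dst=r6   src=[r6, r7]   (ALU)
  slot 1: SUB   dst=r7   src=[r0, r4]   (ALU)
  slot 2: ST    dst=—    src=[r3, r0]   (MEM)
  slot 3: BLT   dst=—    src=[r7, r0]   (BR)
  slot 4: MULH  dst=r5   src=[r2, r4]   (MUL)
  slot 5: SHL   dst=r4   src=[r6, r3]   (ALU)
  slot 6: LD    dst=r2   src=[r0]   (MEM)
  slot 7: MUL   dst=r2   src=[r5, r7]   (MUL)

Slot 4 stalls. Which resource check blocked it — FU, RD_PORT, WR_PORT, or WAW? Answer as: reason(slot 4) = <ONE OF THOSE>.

  0. ALU→r6 ⇒ go  {0A/2Mu/2Ld/1B | 3r 1w}
  1. ALU→r7 ⇒ no(FU)  {0A/2Mu/2Ld/1B | 3r 1w}
  2. MEM ⇒ go  {0A/2Mu/1Ld/1B | 1r 1w}
  3. BR ⇒ no(RD_PORT)  {0A/2Mu/1Ld/1B | 1r 1w}
  4. MUL→r5 ⇒ no(RD_PORT)  {0A/2Mu/1Ld/1B | 1r 1w}
  5. ALU→r4 ⇒ no(FU)  {0A/2Mu/1Ld/1B | 1r 1w}
  6. MEM→r2 ⇒ go  {0A/2Mu/0Ld/1B | 0r 0w}
  7. MUL→r2 ⇒ no(RD_PORT)  {0A/2Mu/0Ld/1B | 0r 0w}

reason(slot 4) = RD_PORT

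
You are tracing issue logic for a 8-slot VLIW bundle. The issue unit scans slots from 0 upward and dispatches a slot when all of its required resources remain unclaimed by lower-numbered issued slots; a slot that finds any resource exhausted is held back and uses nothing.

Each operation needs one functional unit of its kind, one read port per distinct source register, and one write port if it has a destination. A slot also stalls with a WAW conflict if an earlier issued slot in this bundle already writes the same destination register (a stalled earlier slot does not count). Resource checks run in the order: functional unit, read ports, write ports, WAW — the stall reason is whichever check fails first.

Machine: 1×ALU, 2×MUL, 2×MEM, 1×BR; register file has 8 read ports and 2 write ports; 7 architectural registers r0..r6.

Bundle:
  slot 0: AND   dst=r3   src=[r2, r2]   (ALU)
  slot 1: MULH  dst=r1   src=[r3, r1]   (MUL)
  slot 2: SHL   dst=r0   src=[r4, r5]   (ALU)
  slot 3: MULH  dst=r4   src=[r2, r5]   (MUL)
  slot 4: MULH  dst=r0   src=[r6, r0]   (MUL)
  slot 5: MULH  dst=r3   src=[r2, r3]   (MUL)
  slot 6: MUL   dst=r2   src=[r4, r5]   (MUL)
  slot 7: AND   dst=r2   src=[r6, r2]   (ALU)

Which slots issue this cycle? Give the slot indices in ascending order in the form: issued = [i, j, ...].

slot 0 (ALU): ISSUE — free A0,Mu2,Ld2,B1 rp7 wp1
slot 1 (MUL): ISSUE — free A0,Mu1,Ld2,B1 rp5 wp0
slot 2 (ALU): stall FU — free A0,Mu1,Ld2,B1 rp5 wp0
slot 3 (MUL): stall WR_PORT — free A0,Mu1,Ld2,B1 rp5 wp0
slot 4 (MUL): stall WR_PORT — free A0,Mu1,Ld2,B1 rp5 wp0
slot 5 (MUL): stall WR_PORT — free A0,Mu1,Ld2,B1 rp5 wp0
slot 6 (MUL): stall WR_PORT — free A0,Mu1,Ld2,B1 rp5 wp0
slot 7 (ALU): stall FU — free A0,Mu1,Ld2,B1 rp5 wp0

issued = [0, 1]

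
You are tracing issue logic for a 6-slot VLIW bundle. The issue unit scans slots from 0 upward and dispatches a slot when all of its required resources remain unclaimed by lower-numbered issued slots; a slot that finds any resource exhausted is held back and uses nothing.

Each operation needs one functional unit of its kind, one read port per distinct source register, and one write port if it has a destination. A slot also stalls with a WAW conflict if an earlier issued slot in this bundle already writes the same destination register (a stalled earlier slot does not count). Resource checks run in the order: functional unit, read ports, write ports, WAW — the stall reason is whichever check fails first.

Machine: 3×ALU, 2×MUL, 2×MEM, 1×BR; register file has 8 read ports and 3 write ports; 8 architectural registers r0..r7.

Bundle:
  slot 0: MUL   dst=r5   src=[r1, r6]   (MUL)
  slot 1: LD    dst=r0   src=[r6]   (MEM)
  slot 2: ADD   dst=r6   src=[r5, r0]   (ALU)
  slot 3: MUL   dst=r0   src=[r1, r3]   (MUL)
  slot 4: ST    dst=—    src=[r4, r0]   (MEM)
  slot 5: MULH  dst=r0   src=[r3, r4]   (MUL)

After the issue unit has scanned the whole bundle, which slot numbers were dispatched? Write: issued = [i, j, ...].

#0 MUL src=r1,r6 dispatched  <A:3 Mu:1 Ld:2 B:1 rd:6 wr:2>
#1 MEM src=r6 dispatched  <A:3 Mu:1 Ld:1 B:1 rd:5 wr:1>
#2 ALU src=r5,r0 dispatched  <A:2 Mu:1 Ld:1 B:1 rd:3 wr:0>
#3 MUL src=r1,r3 held:WR_PORT  <A:2 Mu:1 Ld:1 B:1 rd:3 wr:0>
#4 MEM src=r4,r0 dispatched  <A:2 Mu:1 Ld:0 B:1 rd:1 wr:0>
#5 MUL src=r3,r4 held:RD_PORT  <A:2 Mu:1 Ld:0 B:1 rd:1 wr:0>

issued = [0, 1, 2, 4]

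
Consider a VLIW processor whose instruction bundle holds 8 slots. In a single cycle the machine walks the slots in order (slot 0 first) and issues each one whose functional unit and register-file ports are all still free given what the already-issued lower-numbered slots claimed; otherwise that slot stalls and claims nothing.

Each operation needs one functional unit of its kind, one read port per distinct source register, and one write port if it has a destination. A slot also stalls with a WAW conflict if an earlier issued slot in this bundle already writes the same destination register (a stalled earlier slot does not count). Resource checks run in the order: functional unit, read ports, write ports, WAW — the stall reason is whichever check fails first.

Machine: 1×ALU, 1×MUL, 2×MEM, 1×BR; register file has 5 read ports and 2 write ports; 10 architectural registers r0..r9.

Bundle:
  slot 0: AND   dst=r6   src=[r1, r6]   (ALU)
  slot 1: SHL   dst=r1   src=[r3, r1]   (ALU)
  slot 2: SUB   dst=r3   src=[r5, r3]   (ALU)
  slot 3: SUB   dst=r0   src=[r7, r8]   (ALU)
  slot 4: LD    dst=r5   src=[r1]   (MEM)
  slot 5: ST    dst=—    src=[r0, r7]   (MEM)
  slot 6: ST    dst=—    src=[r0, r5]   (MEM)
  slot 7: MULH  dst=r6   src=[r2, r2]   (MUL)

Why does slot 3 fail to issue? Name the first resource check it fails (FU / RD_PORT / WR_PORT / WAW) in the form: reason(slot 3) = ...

reason(slot 3) = FU

  0. ALU→r6 ⇒ go  {0A/1Mu/2Ld/1B | 3r 1w}
  1. ALU→r1 ⇒ no(FU)  {0A/1Mu/2Ld/1B | 3r 1w}
  2. ALU→r3 ⇒ no(FU)  {0A/1Mu/2Ld/1B | 3r 1w}
  3. ALU→r0 ⇒ no(FU)  {0A/1Mu/2Ld/1B | 3r 1w}
  4. MEM→r5 ⇒ go  {0A/1Mu/1Ld/1B | 2r 0w}
  5. MEM ⇒ go  {0A/1Mu/0Ld/1B | 0r 0w}
  6. MEM ⇒ no(FU)  {0A/1Mu/0Ld/1B | 0r 0w}
  7. MUL→r6 ⇒ no(RD_PORT)  {0A/1Mu/0Ld/1B | 0r 0w}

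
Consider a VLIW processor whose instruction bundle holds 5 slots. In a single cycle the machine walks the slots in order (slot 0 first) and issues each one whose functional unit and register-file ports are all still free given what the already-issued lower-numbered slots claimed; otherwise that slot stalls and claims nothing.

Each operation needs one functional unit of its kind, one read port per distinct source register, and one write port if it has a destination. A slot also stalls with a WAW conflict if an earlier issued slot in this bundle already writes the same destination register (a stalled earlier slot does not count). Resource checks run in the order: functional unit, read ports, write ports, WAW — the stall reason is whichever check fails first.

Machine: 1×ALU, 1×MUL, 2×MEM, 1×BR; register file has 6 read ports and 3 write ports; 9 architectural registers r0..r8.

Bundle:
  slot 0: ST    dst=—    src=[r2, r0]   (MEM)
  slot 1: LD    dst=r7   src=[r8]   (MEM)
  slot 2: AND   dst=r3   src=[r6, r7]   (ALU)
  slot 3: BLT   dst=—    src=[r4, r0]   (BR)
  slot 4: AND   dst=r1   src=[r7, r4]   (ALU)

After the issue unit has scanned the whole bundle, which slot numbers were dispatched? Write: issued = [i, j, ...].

issued = [0, 1, 2]

  0. MEM ⇒ go  {1A/1Mu/1Ld/1B | 4r 3w}
  1. MEM→r7 ⇒ go  {1A/1Mu/0Ld/1B | 3r 2w}
  2. ALU→r3 ⇒ go  {0A/1Mu/0Ld/1B | 1r 1w}
  3. BR ⇒ no(RD_PORT)  {0A/1Mu/0Ld/1B | 1r 1w}
  4. ALU→r1 ⇒ no(FU)  {0A/1Mu/0Ld/1B | 1r 1w}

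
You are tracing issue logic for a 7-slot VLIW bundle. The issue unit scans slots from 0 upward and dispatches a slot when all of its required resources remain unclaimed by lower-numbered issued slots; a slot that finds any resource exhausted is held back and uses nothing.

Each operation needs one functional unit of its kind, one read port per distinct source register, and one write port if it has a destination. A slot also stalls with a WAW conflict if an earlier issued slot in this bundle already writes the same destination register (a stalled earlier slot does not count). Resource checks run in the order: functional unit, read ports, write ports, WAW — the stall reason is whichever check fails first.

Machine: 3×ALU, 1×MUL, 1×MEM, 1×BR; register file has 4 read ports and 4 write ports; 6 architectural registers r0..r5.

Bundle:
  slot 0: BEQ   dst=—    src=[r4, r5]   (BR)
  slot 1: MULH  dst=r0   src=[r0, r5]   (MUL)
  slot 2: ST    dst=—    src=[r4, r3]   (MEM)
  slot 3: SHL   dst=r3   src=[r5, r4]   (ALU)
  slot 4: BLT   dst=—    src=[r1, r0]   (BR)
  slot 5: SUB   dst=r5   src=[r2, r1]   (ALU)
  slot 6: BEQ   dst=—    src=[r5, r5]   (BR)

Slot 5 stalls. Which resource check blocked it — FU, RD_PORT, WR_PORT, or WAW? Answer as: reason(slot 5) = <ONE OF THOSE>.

(0) want 1×BR +2rd +0wr — yes → AL3|MU1|ME1|BR0|rd2|wr4
(1) want 1×MUL +2rd +1wr — yes → AL3|MU0|ME1|BR0|rd0|wr3
(2) want 1×MEM +2rd +0wr — RD_PORT → AL3|MU0|ME1|BR0|rd0|wr3
(3) want 1×ALU +2rd +1wr — RD_PORT → AL3|MU0|ME1|BR0|rd0|wr3
(4) want 1×BR +2rd +0wr — FU → AL3|MU0|ME1|BR0|rd0|wr3
(5) want 1×ALU +2rd +1wr — RD_PORT → AL3|MU0|ME1|BR0|rd0|wr3
(6) want 1×BR +1rd +0wr — FU → AL3|MU0|ME1|BR0|rd0|wr3

reason(slot 5) = RD_PORT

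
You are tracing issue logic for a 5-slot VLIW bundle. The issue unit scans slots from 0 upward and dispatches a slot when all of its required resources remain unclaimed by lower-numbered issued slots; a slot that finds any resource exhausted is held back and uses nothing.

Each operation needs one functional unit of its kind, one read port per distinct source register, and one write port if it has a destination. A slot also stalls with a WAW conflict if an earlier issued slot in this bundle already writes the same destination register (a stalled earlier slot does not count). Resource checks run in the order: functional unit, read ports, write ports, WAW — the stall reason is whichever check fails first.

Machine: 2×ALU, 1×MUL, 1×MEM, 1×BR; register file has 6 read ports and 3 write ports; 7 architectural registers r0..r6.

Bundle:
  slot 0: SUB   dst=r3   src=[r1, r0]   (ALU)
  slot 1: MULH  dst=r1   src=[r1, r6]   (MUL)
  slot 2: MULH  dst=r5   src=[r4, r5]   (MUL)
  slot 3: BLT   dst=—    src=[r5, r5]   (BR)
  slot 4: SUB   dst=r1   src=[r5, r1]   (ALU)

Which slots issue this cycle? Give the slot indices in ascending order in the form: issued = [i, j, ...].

issued = [0, 1, 3]

(0) want 1×ALU +2rd +1wr — yes → AL1|MU1|ME1|BR1|rd4|wr2
(1) want 1×MUL +2rd +1wr — yes → AL1|MU0|ME1|BR1|rd2|wr1
(2) want 1×MUL +2rd +1wr — FU → AL1|MU0|ME1|BR1|rd2|wr1
(3) want 1×BR +1rd +0wr — yes → AL1|MU0|ME1|BR0|rd1|wr1
(4) want 1×ALU +2rd +1wr — RD_PORT → AL1|MU0|ME1|BR0|rd1|wr1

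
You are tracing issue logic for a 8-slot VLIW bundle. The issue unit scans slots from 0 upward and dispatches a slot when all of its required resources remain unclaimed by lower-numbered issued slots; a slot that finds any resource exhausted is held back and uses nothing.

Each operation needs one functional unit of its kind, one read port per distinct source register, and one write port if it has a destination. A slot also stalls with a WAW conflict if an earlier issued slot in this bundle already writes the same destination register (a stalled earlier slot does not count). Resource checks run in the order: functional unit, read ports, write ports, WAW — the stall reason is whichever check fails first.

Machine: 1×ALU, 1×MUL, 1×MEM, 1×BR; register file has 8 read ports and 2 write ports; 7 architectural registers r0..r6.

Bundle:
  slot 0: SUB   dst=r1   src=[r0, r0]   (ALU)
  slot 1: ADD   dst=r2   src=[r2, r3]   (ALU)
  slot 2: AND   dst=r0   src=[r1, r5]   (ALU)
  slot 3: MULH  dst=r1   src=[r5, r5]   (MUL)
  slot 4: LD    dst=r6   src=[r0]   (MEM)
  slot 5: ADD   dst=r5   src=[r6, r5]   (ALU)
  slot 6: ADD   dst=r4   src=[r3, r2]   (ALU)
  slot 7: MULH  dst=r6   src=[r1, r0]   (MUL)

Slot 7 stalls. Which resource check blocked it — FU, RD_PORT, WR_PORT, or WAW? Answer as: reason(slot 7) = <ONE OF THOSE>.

#0 ALU src=r0,r0 dispatched  <A:0 Mu:1 Ld:1 B:1 rd:7 wr:1>
#1 ALU src=r2,r3 held:FU  <A:0 Mu:1 Ld:1 B:1 rd:7 wr:1>
#2 ALU src=r1,r5 held:FU  <A:0 Mu:1 Ld:1 B:1 rd:7 wr:1>
#3 MUL src=r5,r5 held:WAW  <A:0 Mu:1 Ld:1 B:1 rd:7 wr:1>
#4 MEM src=r0 dispatched  <A:0 Mu:1 Ld:0 B:1 rd:6 wr:0>
#5 ALU src=r6,r5 held:FU  <A:0 Mu:1 Ld:0 B:1 rd:6 wr:0>
#6 ALU src=r3,r2 held:FU  <A:0 Mu:1 Ld:0 B:1 rd:6 wr:0>
#7 MUL src=r1,r0 held:WR_PORT  <A:0 Mu:1 Ld:0 B:1 rd:6 wr:0>

reason(slot 7) = WR_PORT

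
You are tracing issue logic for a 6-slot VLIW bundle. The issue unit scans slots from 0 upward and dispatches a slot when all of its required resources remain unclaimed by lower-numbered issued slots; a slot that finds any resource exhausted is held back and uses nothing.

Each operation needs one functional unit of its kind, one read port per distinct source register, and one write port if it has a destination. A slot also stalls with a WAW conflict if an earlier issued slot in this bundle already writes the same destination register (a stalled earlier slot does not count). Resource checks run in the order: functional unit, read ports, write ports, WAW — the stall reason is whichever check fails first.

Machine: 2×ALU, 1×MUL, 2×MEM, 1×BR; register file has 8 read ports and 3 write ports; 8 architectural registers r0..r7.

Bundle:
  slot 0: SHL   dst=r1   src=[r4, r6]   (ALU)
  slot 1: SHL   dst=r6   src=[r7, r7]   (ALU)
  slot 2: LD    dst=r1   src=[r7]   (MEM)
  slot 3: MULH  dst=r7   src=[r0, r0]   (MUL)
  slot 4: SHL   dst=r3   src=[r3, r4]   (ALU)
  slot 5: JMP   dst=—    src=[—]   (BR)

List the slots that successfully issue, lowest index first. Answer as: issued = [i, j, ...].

#0 ALU src=r4,r6 dispatched  <A:1 Mu:1 Ld:2 B:1 rd:6 wr:2>
#1 ALU src=r7,r7 dispatched  <A:0 Mu:1 Ld:2 B:1 rd:5 wr:1>
#2 MEM src=r7 held:WAW  <A:0 Mu:1 Ld:2 B:1 rd:5 wr:1>
#3 MUL src=r0,r0 dispatched  <A:0 Mu:0 Ld:2 B:1 rd:4 wr:0>
#4 ALU src=r3,r4 held:FU  <A:0 Mu:0 Ld:2 B:1 rd:4 wr:0>
#5 BR src=- dispatched  <A:0 Mu:0 Ld:2 B:0 rd:4 wr:0>

issued = [0, 1, 3, 5]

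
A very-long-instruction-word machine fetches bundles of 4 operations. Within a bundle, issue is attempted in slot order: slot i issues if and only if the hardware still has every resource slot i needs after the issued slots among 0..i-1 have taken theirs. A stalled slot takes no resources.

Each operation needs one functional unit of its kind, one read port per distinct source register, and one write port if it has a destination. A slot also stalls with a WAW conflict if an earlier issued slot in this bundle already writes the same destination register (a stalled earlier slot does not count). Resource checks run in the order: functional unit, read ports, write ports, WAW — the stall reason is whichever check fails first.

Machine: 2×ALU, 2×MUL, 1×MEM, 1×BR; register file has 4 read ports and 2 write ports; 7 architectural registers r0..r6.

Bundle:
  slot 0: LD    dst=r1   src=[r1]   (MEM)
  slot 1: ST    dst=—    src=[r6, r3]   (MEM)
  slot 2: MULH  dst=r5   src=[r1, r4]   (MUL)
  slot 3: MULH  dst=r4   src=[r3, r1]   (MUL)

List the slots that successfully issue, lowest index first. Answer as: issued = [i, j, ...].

issued = [0, 2]

  0. MEM→r1 ⇒ go  {2A/2Mu/0Ld/1B | 3r 1w}
  1. MEM ⇒ no(FU)  {2A/2Mu/0Ld/1B | 3r 1w}
  2. MUL→r5 ⇒ go  {2A/1Mu/0Ld/1B | 1r 0w}
  3. MUL→r4 ⇒ no(RD_PORT)  {2A/1Mu/0Ld/1B | 1r 0w}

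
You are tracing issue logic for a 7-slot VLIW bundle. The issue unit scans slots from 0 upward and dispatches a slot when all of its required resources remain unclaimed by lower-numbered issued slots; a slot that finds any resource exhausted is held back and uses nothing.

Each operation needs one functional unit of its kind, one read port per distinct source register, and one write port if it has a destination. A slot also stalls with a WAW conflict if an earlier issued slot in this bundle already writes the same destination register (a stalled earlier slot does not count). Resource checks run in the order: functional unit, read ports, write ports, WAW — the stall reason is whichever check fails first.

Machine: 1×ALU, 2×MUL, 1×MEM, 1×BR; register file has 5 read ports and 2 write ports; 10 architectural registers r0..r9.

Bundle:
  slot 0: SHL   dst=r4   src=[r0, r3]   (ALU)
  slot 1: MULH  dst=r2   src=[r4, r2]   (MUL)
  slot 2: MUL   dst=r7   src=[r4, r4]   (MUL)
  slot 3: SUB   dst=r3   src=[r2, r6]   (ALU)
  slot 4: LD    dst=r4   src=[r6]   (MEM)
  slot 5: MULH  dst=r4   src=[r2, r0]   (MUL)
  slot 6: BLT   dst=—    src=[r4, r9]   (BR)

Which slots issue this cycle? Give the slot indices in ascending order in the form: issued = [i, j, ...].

issued = [0, 1]

(0) want 1×ALU +2rd +1wr — yes → AL0|MU2|ME1|BR1|rd3|wr1
(1) want 1×MUL +2rd +1wr — yes → AL0|MU1|ME1|BR1|rd1|wr0
(2) want 1×MUL +1rd +1wr — WR_PORT → AL0|MU1|ME1|BR1|rd1|wr0
(3) want 1×ALU +2rd +1wr — FU → AL0|MU1|ME1|BR1|rd1|wr0
(4) want 1×MEM +1rd +1wr — WR_PORT → AL0|MU1|ME1|BR1|rd1|wr0
(5) want 1×MUL +2rd +1wr — RD_PORT → AL0|MU1|ME1|BR1|rd1|wr0
(6) want 1×BR +2rd +0wr — RD_PORT → AL0|MU1|ME1|BR1|rd1|wr0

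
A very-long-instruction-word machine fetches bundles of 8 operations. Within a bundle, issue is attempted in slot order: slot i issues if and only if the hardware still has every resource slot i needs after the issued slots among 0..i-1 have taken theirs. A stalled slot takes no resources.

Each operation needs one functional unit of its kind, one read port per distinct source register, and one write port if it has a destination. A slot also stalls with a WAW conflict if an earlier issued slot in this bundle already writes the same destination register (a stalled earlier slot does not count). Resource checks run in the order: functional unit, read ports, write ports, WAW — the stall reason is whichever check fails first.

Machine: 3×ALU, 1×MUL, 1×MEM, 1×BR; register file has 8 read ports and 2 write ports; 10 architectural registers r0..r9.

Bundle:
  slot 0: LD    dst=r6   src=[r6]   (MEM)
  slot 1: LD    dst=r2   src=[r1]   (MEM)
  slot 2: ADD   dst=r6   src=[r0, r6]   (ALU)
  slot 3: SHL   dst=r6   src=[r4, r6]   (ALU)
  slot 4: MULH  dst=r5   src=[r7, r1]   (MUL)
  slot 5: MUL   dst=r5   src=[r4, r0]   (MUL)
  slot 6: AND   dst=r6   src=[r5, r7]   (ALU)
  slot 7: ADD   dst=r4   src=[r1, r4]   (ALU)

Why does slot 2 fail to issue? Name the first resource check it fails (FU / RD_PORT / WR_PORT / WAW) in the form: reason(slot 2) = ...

reason(slot 2) = WAW

(0) want 1×MEM +1rd +1wr — yes → AL3|MU1|ME0|BR1|rd7|wr1
(1) want 1×MEM +1rd +1wr — FU → AL3|MU1|ME0|BR1|rd7|wr1
(2) want 1×ALU +2rd +1wr — WAW → AL3|MU1|ME0|BR1|rd7|wr1
(3) want 1×ALU +2rd +1wr — WAW → AL3|MU1|ME0|BR1|rd7|wr1
(4) want 1×MUL +2rd +1wr — yes → AL3|MU0|ME0|BR1|rd5|wr0
(5) want 1×MUL +2rd +1wr — FU → AL3|MU0|ME0|BR1|rd5|wr0
(6) want 1×ALU +2rd +1wr — WR_PORT → AL3|MU0|ME0|BR1|rd5|wr0
(7) want 1×ALU +2rd +1wr — WR_PORT → AL3|MU0|ME0|BR1|rd5|wr0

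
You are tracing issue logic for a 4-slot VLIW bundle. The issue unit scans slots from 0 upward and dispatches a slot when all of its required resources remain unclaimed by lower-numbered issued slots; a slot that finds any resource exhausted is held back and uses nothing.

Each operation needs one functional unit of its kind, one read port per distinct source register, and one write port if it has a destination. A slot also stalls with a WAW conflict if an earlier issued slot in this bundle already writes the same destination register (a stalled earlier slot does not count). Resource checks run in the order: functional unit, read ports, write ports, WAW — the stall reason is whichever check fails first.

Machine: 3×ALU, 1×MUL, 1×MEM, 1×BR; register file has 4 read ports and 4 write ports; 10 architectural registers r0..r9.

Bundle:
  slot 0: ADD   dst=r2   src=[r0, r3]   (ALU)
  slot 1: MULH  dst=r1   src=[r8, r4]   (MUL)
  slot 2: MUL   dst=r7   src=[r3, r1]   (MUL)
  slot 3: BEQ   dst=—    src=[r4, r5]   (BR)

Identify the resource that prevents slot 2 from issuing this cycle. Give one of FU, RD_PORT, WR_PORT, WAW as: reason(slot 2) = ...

reason(slot 2) = FU

#0 ALU src=r0,r3 dispatched  <A:2 Mu:1 Ld:1 B:1 rd:2 wr:3>
#1 MUL src=r8,r4 dispatched  <A:2 Mu:0 Ld:1 B:1 rd:0 wr:2>
#2 MUL src=r3,r1 held:FU  <A:2 Mu:0 Ld:1 B:1 rd:0 wr:2>
#3 BR src=r4,r5 held:RD_PORT  <A:2 Mu:0 Ld:1 B:1 rd:0 wr:2>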